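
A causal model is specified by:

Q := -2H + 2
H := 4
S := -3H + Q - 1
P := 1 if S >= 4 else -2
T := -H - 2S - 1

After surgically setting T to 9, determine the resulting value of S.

do(T=9) replaces the equation T := -H - 2S - 1 with the constant T = 9.
S is not downstream of the intervention, so its value is determined by the original equations.
Q = -2H + 2  [with H=4]  = -6
S = -3H + Q - 1  [with H=4, Q=-6]  = -19

-19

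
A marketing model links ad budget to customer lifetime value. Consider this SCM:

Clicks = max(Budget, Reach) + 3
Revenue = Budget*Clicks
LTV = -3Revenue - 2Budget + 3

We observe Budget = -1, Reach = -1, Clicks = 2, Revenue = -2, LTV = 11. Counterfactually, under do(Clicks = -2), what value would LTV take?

do(Clicks=-2) replaces the equation Clicks = max(Budget, Reach) + 3 with the constant Clicks = -2.
Revenue = Budget*Clicks  [with Budget=-1, Clicks=-2]  = 2
LTV = -3Revenue - 2Budget + 3  [with Revenue=2, Budget=-1]  = -1

-1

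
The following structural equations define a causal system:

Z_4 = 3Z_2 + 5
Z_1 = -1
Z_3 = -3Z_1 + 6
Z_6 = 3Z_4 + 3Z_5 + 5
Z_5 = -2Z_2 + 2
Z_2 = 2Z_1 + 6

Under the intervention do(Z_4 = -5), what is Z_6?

Under do(Z_4=-5), the mechanism Z_4 = 3Z_2 + 5 is discarded; Z_4 is fixed at -5.
Z_2 = 2Z_1 + 6  [with Z_1=-1]  = 4
Z_5 = -2Z_2 + 2  [with Z_2=4]  = -6
Z_6 = 3Z_4 + 3Z_5 + 5  [with Z_4=-5, Z_5=-6]  = -28

-28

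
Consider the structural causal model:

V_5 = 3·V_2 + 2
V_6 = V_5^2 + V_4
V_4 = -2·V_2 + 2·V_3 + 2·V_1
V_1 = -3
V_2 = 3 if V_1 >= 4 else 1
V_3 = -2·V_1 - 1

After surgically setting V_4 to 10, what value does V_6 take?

Under do(V_4=10), the mechanism V_4 = -2·V_2 + 2·V_3 + 2·V_1 is discarded; V_4 is fixed at 10.
V_2 = 3 if V_1 >= 4 else 1  [with V_1=-3]  = 1
V_5 = 3·V_2 + 2  [with V_2=1]  = 5
V_6 = V_5^2 + V_4  [with V_5=5, V_4=10]  = 35

35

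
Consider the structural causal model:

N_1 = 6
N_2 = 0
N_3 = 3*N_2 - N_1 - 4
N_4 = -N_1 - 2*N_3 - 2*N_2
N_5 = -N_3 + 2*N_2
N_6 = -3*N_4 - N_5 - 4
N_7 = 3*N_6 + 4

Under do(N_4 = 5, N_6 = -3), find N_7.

-5

Setting N_4 = 5, N_6 = -3 by intervention discards those variables' equations.
N_7 = 3*N_6 + 4  [with N_6=-3]  = -5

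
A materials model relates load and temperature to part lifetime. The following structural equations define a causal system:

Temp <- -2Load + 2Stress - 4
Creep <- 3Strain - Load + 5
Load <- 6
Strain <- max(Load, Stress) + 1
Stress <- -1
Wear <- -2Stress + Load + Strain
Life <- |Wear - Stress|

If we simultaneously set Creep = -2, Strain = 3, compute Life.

12

The joint intervention fixes Creep = -2, Strain = 3, removing each variable's own equation.
Wear = -2Stress + Load + Strain  [with Stress=-1, Load=6, Strain=3]  = 11
Life = |Wear - Stress|  [with Wear=11, Stress=-1]  = 12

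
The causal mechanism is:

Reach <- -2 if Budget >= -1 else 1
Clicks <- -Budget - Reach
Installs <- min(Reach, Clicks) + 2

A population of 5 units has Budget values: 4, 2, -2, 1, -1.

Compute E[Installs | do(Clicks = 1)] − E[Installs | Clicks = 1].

Every unit gets Clicks=1 under the intervention. Installs values become 0, 0, 3, 0, 0; E[Installs|do(Clicks=1)] = 0.6.
E[Installs|Clicks=1] averages over only the 2 units with Clicks=1 (Budget = -2, 1): Installs = 3, 0, mean 1.5.
Difference = 0.6 − 1.5 = -0.9.

-0.9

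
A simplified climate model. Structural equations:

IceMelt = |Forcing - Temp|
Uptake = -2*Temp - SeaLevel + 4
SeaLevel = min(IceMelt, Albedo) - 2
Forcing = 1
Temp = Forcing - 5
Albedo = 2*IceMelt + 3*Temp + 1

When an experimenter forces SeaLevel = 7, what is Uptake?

The intervention breaks the incoming arrows to SeaLevel: SeaLevel = min(IceMelt, Albedo) - 2 no longer applies, and SeaLevel = 7.
Temp = Forcing - 5  [with Forcing=1]  = -4
Uptake = -2*Temp - SeaLevel + 4  [with Temp=-4, SeaLevel=7]  = 5

5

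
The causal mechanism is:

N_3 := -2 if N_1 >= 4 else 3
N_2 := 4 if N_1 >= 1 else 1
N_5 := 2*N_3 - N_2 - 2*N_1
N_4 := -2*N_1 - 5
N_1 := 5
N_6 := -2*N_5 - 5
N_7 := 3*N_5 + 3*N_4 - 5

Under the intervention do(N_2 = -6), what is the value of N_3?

-2

The intervention breaks the incoming arrows to N_2: N_2 := 4 if N_1 >= 1 else 1 no longer applies, and N_2 = -6.
Since N_3 is not a descendant of the intervened variable, it is unaffected.
N_3 = -2 if N_1 >= 4 else 3  [with N_1=5]  = -2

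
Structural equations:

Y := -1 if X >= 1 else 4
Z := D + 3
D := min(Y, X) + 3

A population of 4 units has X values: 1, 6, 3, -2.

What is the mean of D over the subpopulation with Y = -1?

2

Conditioning on Y=-1 selects the 3 unit(s) with X ∈ {1, 6, 3}. Their D values: 2, 2, 2. Mean = 2.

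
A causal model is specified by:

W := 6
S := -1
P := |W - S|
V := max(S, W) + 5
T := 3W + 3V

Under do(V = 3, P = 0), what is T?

The joint intervention fixes V = 3, P = 0, removing each variable's own equation.
T = 3W + 3V  [with W=6, V=3]  = 27

27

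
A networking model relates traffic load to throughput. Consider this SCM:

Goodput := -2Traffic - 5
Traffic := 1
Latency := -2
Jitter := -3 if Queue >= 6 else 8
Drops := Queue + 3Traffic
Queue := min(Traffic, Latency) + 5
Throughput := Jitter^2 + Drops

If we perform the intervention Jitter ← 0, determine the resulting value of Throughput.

The intervention breaks the incoming arrows to Jitter: Jitter := -3 if Queue >= 6 else 8 no longer applies, and Jitter = 0.
Queue = min(Traffic, Latency) + 5  [with Traffic=1, Latency=-2]  = 3
Drops = Queue + 3Traffic  [with Queue=3, Traffic=1]  = 6
Throughput = Jitter^2 + Drops  [with Jitter=0, Drops=6]  = 6

6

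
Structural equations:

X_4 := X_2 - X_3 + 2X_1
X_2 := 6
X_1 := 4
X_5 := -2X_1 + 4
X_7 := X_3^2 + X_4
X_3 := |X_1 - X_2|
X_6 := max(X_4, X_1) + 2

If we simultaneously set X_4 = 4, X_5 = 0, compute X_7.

8

Under do(X_4 = 4, X_5 = 0), each intervened variable's structural equation is replaced by its fixed value.
X_3 = |X_1 - X_2|  [with X_1=4, X_2=6]  = 2
X_7 = X_3^2 + X_4  [with X_3=2, X_4=4]  = 8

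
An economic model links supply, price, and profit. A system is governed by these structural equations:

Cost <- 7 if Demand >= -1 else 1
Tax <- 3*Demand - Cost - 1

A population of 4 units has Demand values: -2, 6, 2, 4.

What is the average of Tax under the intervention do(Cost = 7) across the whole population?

-0.5

Every unit gets Cost=7 under the intervention. Tax values become -14, 10, -2, 4; E[Tax|do(Cost=7)] = -0.5.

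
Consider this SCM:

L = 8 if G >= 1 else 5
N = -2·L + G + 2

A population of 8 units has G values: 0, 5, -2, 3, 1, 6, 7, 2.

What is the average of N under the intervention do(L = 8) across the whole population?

-11.25

do(L=8) breaks L's dependence on G. With L=8 fixed, N across the units is -14, -9, -16, -11, -13, -8, -7, -12, mean -11.25.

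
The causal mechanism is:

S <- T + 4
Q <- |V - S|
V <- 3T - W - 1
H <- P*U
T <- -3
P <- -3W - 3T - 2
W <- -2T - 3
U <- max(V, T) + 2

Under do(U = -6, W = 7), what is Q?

18

The joint intervention fixes U = -6, W = 7, removing each variable's own equation.
V = 3T - W - 1  [with T=-3, W=7]  = -17
S = T + 4  [with T=-3]  = 1
Q = |V - S|  [with V=-17, S=1]  = 18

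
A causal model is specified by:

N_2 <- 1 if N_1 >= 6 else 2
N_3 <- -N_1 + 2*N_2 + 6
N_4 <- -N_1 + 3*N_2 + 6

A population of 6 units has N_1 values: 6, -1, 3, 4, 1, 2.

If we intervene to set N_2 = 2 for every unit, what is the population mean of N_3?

Every unit gets N_2=2 under the intervention. N_3 values become 4, 11, 7, 6, 9, 8; E[N_3|do(N_2=2)] = 7.5.

7.5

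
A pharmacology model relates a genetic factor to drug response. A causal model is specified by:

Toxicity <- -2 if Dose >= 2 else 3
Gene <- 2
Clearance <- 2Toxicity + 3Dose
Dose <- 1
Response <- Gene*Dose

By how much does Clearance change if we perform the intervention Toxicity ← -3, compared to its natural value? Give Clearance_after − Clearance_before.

Intervening sets Toxicity = -3 and removes its equation (Toxicity <- -2 if Dose >= 2 else 3).
Clearance = 2Toxicity + 3Dose  [with Toxicity=-3, Dose=1]  = -3
Without intervention: Toxicity = -2 if Dose >= 2 else 3  [with Dose=1]  = 3; Clearance = 2Toxicity + 3Dose  [with Toxicity=3, Dose=1]  = 9.
Change = -3 − 9 = -12.

-12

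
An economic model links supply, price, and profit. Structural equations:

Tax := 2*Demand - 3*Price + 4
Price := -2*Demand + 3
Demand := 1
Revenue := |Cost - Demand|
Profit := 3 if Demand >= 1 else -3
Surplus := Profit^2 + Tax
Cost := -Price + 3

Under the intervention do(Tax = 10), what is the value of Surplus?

19

Under do(Tax=10), the mechanism Tax := 2*Demand - 3*Price + 4 is discarded; Tax is fixed at 10.
Profit = 3 if Demand >= 1 else -3  [with Demand=1]  = 3
Surplus = Profit^2 + Tax  [with Profit=3, Tax=10]  = 19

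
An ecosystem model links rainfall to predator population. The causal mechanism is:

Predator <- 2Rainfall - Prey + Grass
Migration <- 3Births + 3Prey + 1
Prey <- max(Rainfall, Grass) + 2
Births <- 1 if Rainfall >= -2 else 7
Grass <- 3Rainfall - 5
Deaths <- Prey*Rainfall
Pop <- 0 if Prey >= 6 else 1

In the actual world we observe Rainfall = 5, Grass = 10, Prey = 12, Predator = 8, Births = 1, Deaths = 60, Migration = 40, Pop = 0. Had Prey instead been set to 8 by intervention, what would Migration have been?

The intervention breaks the incoming arrows to Prey: Prey <- max(Rainfall, Grass) + 2 no longer applies, and Prey = 8.
Births = 1 if Rainfall >= -2 else 7  [with Rainfall=5]  = 1
Migration = 3Births + 3Prey + 1  [with Births=1, Prey=8]  = 28

28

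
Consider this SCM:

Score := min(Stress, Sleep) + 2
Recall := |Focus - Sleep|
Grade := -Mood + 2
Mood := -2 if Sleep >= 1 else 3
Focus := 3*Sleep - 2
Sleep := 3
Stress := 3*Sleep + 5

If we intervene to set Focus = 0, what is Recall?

The intervention breaks the incoming arrows to Focus: Focus := 3*Sleep - 2 no longer applies, and Focus = 0.
Recall = |Focus - Sleep|  [with Focus=0, Sleep=3]  = 3

3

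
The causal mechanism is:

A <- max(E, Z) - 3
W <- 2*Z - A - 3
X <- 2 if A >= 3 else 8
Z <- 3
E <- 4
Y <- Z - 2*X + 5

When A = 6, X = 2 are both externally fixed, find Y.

4

Setting A = 6, X = 2 by intervention discards those variables' equations.
Y = Z - 2*X + 5  [with Z=3, X=2]  = 4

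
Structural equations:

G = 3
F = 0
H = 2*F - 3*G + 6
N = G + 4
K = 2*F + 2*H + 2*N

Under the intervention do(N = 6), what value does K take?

Intervening sets N = 6 and removes its equation (N = G + 4).
H = 2*F - 3*G + 6  [with F=0, G=3]  = -3
K = 2*F + 2*H + 2*N  [with F=0, H=-3, N=6]  = 6

6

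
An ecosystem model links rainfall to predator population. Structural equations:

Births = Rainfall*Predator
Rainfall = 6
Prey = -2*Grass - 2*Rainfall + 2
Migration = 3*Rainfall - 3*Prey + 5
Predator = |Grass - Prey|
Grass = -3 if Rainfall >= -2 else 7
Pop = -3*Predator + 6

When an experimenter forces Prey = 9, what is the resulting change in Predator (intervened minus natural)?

11

The intervention breaks the incoming arrows to Prey: Prey = -2*Grass - 2*Rainfall + 2 no longer applies, and Prey = 9.
Grass = -3 if Rainfall >= -2 else 7  [with Rainfall=6]  = -3
Predator = |Grass - Prey|  [with Grass=-3, Prey=9]  = 12
Without intervention: Grass = -3 if Rainfall >= -2 else 7  [with Rainfall=6]  = -3; Prey = -2*Grass - 2*Rainfall + 2  [with Grass=-3, Rainfall=6]  = -4; Predator = |Grass - Prey|  [with Grass=-3, Prey=-4]  = 1.
Change = 12 − 1 = 11.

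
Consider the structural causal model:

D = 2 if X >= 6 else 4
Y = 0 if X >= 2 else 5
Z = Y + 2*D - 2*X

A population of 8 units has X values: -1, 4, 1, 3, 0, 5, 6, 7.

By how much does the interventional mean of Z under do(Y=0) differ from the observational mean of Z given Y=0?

4.35

do(Y=0) breaks Y's dependence on X. With Y=0 fixed, Z across the units is 10, 0, 6, 2, 8, -2, -8, -10, mean 0.75.
Conditioning on Y=0 selects the 5 unit(s) with X ∈ {4, 3, 5, 6, 7}. Their Z values: 0, 2, -2, -8, -10. Mean = -3.6.
Difference = 0.75 − (-3.6) = 4.35.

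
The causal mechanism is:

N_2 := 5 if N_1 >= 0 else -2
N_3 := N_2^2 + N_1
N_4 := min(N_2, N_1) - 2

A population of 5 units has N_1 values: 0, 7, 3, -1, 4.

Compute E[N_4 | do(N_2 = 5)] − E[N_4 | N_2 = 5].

-0.8

The intervention sets N_2=5 in all 5 units regardless of N_1. Recomputing N_4 per unit gives -2, 3, 1, -3, 2; average 0.2.
Observing N_2=5 restricts to units where N_2's equation naturally yields 5: N_1 ∈ {0, 7, 3, 4}. In that subpopulation N_4 = -2, 3, 1, 2, mean 1.
Difference = 0.2 − 1 = -0.8.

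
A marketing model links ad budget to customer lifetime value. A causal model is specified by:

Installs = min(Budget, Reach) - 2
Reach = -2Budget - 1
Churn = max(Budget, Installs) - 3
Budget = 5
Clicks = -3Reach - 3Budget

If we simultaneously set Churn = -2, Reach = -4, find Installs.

-6

Setting Churn = -2, Reach = -4 by intervention discards those variables' equations.
Installs = min(Budget, Reach) - 2  [with Budget=5, Reach=-4]  = -6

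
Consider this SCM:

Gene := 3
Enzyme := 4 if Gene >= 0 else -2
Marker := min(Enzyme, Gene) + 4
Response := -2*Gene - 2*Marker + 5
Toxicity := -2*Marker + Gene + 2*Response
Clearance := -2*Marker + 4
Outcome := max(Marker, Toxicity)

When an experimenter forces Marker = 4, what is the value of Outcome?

4

The intervention breaks the incoming arrows to Marker: Marker := min(Enzyme, Gene) + 4 no longer applies, and Marker = 4.
Response = -2*Gene - 2*Marker + 5  [with Gene=3, Marker=4]  = -9
Toxicity = -2*Marker + Gene + 2*Response  [with Marker=4, Gene=3, Response=-9]  = -23
Outcome = max(Marker, Toxicity)  [with Marker=4, Toxicity=-23]  = 4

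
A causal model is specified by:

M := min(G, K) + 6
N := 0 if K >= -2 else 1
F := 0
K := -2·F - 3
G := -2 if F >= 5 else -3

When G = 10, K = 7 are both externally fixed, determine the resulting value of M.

13

The joint intervention fixes G = 10, K = 7, removing each variable's own equation.
M = min(G, K) + 6  [with G=10, K=7]  = 13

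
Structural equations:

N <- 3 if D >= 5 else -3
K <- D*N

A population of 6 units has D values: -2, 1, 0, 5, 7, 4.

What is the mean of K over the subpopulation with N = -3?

-2.25

E[K|N=-3] averages over only the 4 units with N=-3 (D = -2, 1, 0, 4): K = 6, -3, 0, -12, mean -2.25.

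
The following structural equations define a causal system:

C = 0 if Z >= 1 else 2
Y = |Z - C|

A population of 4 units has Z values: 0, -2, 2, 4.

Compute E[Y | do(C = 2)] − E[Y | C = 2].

Under do(C=2), C's equation is replaced by C=2 for every unit. Per-unit Y: 2, 4, 0, 2. Mean = 2.
Observing C=2 restricts to units where C's equation naturally yields 2: Z ∈ {0, -2}. In that subpopulation Y = 2, 4, mean 3.
Difference = 2 − 3 = -1.

-1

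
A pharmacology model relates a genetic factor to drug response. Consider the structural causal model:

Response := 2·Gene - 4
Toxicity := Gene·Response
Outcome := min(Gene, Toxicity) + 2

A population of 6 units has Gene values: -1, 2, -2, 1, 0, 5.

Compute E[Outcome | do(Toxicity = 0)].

Every unit gets Toxicity=0 under the intervention. Outcome values become 1, 2, 0, 2, 2, 2; E[Outcome|do(Toxicity=0)] = 1.5.

1.5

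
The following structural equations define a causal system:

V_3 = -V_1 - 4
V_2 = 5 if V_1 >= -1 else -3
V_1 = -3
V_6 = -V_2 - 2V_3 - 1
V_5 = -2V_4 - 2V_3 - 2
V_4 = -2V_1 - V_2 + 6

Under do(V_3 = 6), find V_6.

-10

The intervention breaks the incoming arrows to V_3: V_3 = -V_1 - 4 no longer applies, and V_3 = 6.
V_2 = 5 if V_1 >= -1 else -3  [with V_1=-3]  = -3
V_6 = -V_2 - 2V_3 - 1  [with V_2=-3, V_3=6]  = -10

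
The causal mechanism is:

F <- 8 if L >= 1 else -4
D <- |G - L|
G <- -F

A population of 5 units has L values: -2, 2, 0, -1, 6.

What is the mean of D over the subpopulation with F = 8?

E[D|F=8] averages over only the 2 units with F=8 (L = 2, 6): D = 10, 14, mean 12.

12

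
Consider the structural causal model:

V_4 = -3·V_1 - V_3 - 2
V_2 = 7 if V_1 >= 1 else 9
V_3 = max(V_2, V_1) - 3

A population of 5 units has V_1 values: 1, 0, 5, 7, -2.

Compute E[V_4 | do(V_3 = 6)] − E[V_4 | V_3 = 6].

The intervention sets V_3=6 in all 5 units regardless of V_1. Recomputing V_4 per unit gives -11, -8, -23, -29, -2; average -14.6.
Conditioning on V_3=6 selects the 2 unit(s) with V_1 ∈ {0, -2}. Their V_4 values: -8, -2. Mean = -5.
Difference = -14.6 − (-5) = -9.6.

-9.6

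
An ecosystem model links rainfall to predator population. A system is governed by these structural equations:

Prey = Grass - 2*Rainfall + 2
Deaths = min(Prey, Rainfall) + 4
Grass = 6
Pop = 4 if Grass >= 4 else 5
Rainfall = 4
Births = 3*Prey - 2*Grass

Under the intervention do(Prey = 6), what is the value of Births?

The intervention breaks the incoming arrows to Prey: Prey = Grass - 2*Rainfall + 2 no longer applies, and Prey = 6.
Births = 3*Prey - 2*Grass  [with Prey=6, Grass=6]  = 6

6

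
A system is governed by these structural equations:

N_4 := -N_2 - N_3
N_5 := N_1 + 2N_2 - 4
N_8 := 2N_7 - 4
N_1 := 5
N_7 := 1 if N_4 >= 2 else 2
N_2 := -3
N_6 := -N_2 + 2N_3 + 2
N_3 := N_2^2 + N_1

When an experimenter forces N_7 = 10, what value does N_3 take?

14

Intervening sets N_7 = 10 and removes its equation (N_7 := 1 if N_4 >= 2 else 2).
N_3 is not downstream of the intervention, so its value is determined by the original equations.
N_3 = N_2^2 + N_1  [with N_2=-3, N_1=5]  = 14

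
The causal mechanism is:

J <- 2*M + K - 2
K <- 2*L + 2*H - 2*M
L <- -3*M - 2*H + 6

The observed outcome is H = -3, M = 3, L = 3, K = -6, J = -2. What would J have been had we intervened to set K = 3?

Intervening sets K = 3 and removes its equation (K <- 2*L + 2*H - 2*M).
J = 2*M + K - 2  [with M=3, K=3]  = 7

7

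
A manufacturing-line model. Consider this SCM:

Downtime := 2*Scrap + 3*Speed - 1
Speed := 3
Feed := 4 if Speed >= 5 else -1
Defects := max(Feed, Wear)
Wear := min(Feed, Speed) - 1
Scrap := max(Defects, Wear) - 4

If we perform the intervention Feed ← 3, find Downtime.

Under do(Feed=3), the mechanism Feed := 4 if Speed >= 5 else -1 is discarded; Feed is fixed at 3.
Wear = min(Feed, Speed) - 1  [with Feed=3, Speed=3]  = 2
Defects = max(Feed, Wear)  [with Feed=3, Wear=2]  = 3
Scrap = max(Defects, Wear) - 4  [with Defects=3, Wear=2]  = -1
Downtime = 2*Scrap + 3*Speed - 1  [with Scrap=-1, Speed=3]  = 6

6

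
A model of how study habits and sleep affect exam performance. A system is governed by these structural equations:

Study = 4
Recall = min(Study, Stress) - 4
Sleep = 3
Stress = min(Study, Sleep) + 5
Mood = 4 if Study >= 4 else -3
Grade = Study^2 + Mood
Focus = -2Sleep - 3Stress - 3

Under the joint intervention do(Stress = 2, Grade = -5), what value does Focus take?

-15

The joint intervention fixes Stress = 2, Grade = -5, removing each variable's own equation.
Focus = -2Sleep - 3Stress - 3  [with Sleep=3, Stress=2]  = -15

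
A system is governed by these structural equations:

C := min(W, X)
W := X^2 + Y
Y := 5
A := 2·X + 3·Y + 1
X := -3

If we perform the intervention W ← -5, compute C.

The intervention breaks the incoming arrows to W: W := X^2 + Y no longer applies, and W = -5.
C = min(W, X)  [with W=-5, X=-3]  = -5

-5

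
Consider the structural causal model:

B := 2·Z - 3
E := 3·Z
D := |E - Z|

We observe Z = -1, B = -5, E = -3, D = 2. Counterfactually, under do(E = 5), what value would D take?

The intervention breaks the incoming arrows to E: E := 3·Z no longer applies, and E = 5.
D = |E - Z|  [with E=5, Z=-1]  = 6

6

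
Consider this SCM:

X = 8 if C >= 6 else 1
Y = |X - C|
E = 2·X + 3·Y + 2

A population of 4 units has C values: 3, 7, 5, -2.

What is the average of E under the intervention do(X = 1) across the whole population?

do(X=1) breaks X's dependence on C. With X=1 fixed, E across the units is 10, 22, 16, 13, mean 15.25.

15.25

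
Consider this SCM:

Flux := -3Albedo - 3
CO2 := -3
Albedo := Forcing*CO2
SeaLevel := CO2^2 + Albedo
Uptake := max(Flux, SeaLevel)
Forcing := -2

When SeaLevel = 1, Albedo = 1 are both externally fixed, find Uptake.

The joint intervention fixes SeaLevel = 1, Albedo = 1, removing each variable's own equation.
Flux = -3Albedo - 3  [with Albedo=1]  = -6
Uptake = max(Flux, SeaLevel)  [with Flux=-6, SeaLevel=1]  = 1

1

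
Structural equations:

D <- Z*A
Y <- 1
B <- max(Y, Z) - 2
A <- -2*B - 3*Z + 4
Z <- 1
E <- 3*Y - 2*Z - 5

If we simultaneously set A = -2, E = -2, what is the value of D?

-2

Setting A = -2, E = -2 by intervention discards those variables' equations.
D = Z*A  [with Z=1, A=-2]  = -2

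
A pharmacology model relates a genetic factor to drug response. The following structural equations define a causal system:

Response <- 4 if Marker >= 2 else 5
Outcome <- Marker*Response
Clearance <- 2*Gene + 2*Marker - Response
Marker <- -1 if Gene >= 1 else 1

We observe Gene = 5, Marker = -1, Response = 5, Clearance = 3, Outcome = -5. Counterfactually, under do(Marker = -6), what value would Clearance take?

Under do(Marker=-6), the mechanism Marker <- -1 if Gene >= 1 else 1 is discarded; Marker is fixed at -6.
Response = 4 if Marker >= 2 else 5  [with Marker=-6]  = 5
Clearance = 2*Gene + 2*Marker - Response  [with Gene=5, Marker=-6, Response=5]  = -7

-7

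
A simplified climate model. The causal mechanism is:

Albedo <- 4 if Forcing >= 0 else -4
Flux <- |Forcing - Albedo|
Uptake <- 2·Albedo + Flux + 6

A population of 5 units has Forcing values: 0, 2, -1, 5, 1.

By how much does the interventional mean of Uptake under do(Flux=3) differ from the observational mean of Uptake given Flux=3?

4.8

Every unit gets Flux=3 under the intervention. Uptake values become 17, 17, 1, 17, 17; E[Uptake|do(Flux=3)] = 13.8.
Conditioning on Flux=3 selects the 2 unit(s) with Forcing ∈ {-1, 1}. Their Uptake values: 1, 17. Mean = 9.
Difference = 13.8 − 9 = 4.8.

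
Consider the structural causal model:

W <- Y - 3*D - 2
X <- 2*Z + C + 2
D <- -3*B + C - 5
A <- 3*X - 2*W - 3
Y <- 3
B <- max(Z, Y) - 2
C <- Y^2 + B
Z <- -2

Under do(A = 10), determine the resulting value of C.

The intervention breaks the incoming arrows to A: A <- 3*X - 2*W - 3 no longer applies, and A = 10.
Since C is not a descendant of the intervened variable, it is unaffected.
B = max(Z, Y) - 2  [with Z=-2, Y=3]  = 1
C = Y^2 + B  [with Y=3, B=1]  = 10

10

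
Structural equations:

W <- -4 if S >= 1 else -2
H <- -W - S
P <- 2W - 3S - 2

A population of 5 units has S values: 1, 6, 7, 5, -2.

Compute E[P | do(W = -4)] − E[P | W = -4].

4.05

Under do(W=-4), W's equation is replaced by W=-4 for every unit. Per-unit P: -13, -28, -31, -25, -4. Mean = -20.2.
Observing W=-4 restricts to units where W's equation naturally yields -4: S ∈ {1, 6, 7, 5}. In that subpopulation P = -13, -28, -31, -25, mean -24.25.
Difference = -20.2 − (-24.25) = 4.05.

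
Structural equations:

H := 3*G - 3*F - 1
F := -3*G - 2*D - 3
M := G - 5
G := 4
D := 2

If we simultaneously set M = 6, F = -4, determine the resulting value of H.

Setting M = 6, F = -4 by intervention discards those variables' equations.
H = 3*G - 3*F - 1  [with G=4, F=-4]  = 23

23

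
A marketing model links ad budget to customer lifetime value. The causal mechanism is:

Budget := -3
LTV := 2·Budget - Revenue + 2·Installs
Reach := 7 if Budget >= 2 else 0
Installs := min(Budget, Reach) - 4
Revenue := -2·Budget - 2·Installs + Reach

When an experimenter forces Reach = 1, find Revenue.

21

Under do(Reach=1), the mechanism Reach := 7 if Budget >= 2 else 0 is discarded; Reach is fixed at 1.
Installs = min(Budget, Reach) - 4  [with Budget=-3, Reach=1]  = -7
Revenue = -2·Budget - 2·Installs + Reach  [with Budget=-3, Installs=-7, Reach=1]  = 21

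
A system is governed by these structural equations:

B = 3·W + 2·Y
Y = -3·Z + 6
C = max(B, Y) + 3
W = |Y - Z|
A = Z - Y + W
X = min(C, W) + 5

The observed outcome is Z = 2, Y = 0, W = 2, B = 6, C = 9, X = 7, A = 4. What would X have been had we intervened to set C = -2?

3

The intervention breaks the incoming arrows to C: C = max(B, Y) + 3 no longer applies, and C = -2.
Y = -3·Z + 6  [with Z=2]  = 0
W = |Y - Z|  [with Y=0, Z=2]  = 2
X = min(C, W) + 5  [with C=-2, W=2]  = 3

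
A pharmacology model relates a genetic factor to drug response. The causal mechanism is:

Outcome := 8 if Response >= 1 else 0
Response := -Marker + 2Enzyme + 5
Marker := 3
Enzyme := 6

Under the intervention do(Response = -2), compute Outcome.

0

The intervention breaks the incoming arrows to Response: Response := -Marker + 2Enzyme + 5 no longer applies, and Response = -2.
Outcome = 8 if Response >= 1 else 0  [with Response=-2]  = 0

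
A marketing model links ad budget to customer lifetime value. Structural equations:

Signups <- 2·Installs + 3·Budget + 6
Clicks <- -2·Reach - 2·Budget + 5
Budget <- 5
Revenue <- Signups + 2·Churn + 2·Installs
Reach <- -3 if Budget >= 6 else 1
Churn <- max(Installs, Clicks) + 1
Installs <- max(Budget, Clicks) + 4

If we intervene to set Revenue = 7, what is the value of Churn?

Intervening sets Revenue = 7 and removes its equation (Revenue <- Signups + 2·Churn + 2·Installs).
Since Churn is not a descendant of the intervened variable, it is unaffected.
Reach = -3 if Budget >= 6 else 1  [with Budget=5]  = 1
Clicks = -2·Reach - 2·Budget + 5  [with Reach=1, Budget=5]  = -7
Installs = max(Budget, Clicks) + 4  [with Budget=5, Clicks=-7]  = 9
Churn = max(Installs, Clicks) + 1  [with Installs=9, Clicks=-7]  = 10

10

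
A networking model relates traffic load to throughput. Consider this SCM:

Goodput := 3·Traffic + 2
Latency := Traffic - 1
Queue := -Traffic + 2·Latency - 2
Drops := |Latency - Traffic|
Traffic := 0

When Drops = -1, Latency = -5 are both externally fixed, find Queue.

-12

Setting Drops = -1, Latency = -5 by intervention discards those variables' equations.
Queue = -Traffic + 2·Latency - 2  [with Traffic=0, Latency=-5]  = -12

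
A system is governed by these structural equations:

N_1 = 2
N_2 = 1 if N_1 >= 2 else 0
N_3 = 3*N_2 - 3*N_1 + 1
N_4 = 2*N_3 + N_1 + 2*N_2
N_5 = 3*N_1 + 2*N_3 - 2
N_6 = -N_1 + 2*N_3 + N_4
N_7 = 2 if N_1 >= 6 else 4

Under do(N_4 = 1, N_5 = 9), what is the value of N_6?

The joint intervention fixes N_4 = 1, N_5 = 9, removing each variable's own equation.
N_2 = 1 if N_1 >= 2 else 0  [with N_1=2]  = 1
N_3 = 3*N_2 - 3*N_1 + 1  [with N_2=1, N_1=2]  = -2
N_6 = -N_1 + 2*N_3 + N_4  [with N_1=2, N_3=-2, N_4=1]  = -5

-5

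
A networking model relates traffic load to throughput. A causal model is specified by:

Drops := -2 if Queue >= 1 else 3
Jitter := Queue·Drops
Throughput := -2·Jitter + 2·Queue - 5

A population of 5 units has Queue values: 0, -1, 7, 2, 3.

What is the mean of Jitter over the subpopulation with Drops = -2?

Conditioning on Drops=-2 selects the 3 unit(s) with Queue ∈ {7, 2, 3}. Their Jitter values: -14, -4, -6. Mean = -8.

-8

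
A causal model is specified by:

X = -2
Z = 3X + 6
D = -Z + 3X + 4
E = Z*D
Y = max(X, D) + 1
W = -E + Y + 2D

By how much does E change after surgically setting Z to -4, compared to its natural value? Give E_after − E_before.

Under do(Z=-4), the mechanism Z = 3X + 6 is discarded; Z is fixed at -4.
D = -Z + 3X + 4  [with Z=-4, X=-2]  = 2
E = Z*D  [with Z=-4, D=2]  = -8
Without intervention: Z = 3X + 6  [with X=-2]  = 0; D = -Z + 3X + 4  [with Z=0, X=-2]  = -2; E = Z*D  [with Z=0, D=-2]  = 0.
Change = -8 − 0 = -8.

-8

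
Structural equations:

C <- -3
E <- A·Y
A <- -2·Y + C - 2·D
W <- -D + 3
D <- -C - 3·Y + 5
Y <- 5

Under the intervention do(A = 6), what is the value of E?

Under do(A=6), the mechanism A <- -2·Y + C - 2·D is discarded; A is fixed at 6.
E = A·Y  [with A=6, Y=5]  = 30

30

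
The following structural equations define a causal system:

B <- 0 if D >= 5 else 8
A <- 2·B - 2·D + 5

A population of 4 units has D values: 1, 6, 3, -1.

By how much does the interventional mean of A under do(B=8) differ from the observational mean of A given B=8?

Under do(B=8), B's equation is replaced by B=8 for every unit. Per-unit A: 19, 9, 15, 23. Mean = 16.5.
E[A|B=8] averages over only the 3 units with B=8 (D = 1, 3, -1): A = 19, 15, 23, mean 19.
Difference = 16.5 − 19 = -2.5.

-2.5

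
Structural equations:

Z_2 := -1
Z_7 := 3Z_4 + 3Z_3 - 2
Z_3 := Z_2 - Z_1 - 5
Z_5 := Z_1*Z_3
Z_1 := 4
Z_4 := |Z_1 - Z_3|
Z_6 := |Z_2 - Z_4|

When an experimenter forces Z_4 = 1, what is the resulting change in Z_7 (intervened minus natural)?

The intervention breaks the incoming arrows to Z_4: Z_4 := |Z_1 - Z_3| no longer applies, and Z_4 = 1.
Z_3 = Z_2 - Z_1 - 5  [with Z_2=-1, Z_1=4]  = -10
Z_7 = 3Z_4 + 3Z_3 - 2  [with Z_4=1, Z_3=-10]  = -29
Without intervention: Z_3 = Z_2 - Z_1 - 5  [with Z_2=-1, Z_1=4]  = -10; Z_4 = |Z_1 - Z_3|  [with Z_1=4, Z_3=-10]  = 14; Z_7 = 3Z_4 + 3Z_3 - 2  [with Z_4=14, Z_3=-10]  = 10.
Change = -29 − 10 = -39.

-39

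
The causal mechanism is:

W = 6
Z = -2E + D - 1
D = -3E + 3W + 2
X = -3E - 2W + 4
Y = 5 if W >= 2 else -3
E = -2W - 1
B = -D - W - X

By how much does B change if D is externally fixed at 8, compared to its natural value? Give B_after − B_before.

The intervention breaks the incoming arrows to D: D = -3E + 3W + 2 no longer applies, and D = 8.
E = -2W - 1  [with W=6]  = -13
X = -3E - 2W + 4  [with E=-13, W=6]  = 31
B = -D - W - X  [with D=8, W=6, X=31]  = -45
Without intervention: E = -2W - 1  [with W=6]  = -13; D = -3E + 3W + 2  [with E=-13, W=6]  = 59; X = -3E - 2W + 4  [with E=-13, W=6]  = 31; B = -D - W - X  [with D=59, W=6, X=31]  = -96.
Change = -45 − (-96) = 51.

51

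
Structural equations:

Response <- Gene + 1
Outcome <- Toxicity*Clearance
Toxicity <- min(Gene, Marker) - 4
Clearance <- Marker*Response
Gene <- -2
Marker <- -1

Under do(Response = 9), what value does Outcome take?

54

The intervention breaks the incoming arrows to Response: Response <- Gene + 1 no longer applies, and Response = 9.
Toxicity = min(Gene, Marker) - 4  [with Gene=-2, Marker=-1]  = -6
Clearance = Marker*Response  [with Marker=-1, Response=9]  = -9
Outcome = Toxicity*Clearance  [with Toxicity=-6, Clearance=-9]  = 54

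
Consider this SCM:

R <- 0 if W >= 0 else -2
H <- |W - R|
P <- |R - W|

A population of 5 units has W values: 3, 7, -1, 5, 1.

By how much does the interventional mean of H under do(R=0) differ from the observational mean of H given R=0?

Every unit gets R=0 under the intervention. H values become 3, 7, 1, 5, 1; E[H|do(R=0)] = 3.4.
Conditioning on R=0 selects the 4 unit(s) with W ∈ {3, 7, 5, 1}. Their H values: 3, 7, 5, 1. Mean = 4.
Difference = 3.4 − 4 = -0.6.

-0.6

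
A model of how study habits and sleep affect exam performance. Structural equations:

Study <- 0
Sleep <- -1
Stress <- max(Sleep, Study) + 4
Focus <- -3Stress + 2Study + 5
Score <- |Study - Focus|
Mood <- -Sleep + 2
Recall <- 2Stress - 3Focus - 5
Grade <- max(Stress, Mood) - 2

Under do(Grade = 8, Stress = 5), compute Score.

The joint intervention fixes Grade = 8, Stress = 5, removing each variable's own equation.
Focus = -3Stress + 2Study + 5  [with Stress=5, Study=0]  = -10
Score = |Study - Focus|  [with Study=0, Focus=-10]  = 10

10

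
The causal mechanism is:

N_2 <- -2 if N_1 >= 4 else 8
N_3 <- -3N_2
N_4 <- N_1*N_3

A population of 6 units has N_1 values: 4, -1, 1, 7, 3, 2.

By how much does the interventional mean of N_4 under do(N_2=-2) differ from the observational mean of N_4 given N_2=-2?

-17

do(N_2=-2) breaks N_2's dependence on N_1. With N_2=-2 fixed, N_4 across the units is 24, -6, 6, 42, 18, 12, mean 16.
Observing N_2=-2 restricts to units where N_2's equation naturally yields -2: N_1 ∈ {4, 7}. In that subpopulation N_4 = 24, 42, mean 33.
Difference = 16 − 33 = -17.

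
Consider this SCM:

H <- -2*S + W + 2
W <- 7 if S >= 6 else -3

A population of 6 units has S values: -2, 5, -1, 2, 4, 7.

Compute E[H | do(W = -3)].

-6

The intervention sets W=-3 in all 6 units regardless of S. Recomputing H per unit gives 3, -11, 1, -5, -9, -15; average -6.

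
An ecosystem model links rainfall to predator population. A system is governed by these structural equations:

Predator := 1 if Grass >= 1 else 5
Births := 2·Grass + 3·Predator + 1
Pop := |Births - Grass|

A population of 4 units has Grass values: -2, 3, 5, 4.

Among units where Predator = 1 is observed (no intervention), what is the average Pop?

8

Observing Predator=1 restricts to units where Predator's equation naturally yields 1: Grass ∈ {3, 5, 4}. In that subpopulation Pop = 7, 9, 8, mean 8.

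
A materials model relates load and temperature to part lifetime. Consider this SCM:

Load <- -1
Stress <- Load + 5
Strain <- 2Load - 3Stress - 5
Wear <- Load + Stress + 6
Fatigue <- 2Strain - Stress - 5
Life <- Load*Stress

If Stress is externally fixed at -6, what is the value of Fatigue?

do(Stress=-6) replaces the equation Stress <- Load + 5 with the constant Stress = -6.
Strain = 2Load - 3Stress - 5  [with Load=-1, Stress=-6]  = 11
Fatigue = 2Strain - Stress - 5  [with Strain=11, Stress=-6]  = 23

23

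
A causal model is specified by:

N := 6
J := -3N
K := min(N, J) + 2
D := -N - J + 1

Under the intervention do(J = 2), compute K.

The intervention breaks the incoming arrows to J: J := -3N no longer applies, and J = 2.
K = min(N, J) + 2  [with N=6, J=2]  = 4

4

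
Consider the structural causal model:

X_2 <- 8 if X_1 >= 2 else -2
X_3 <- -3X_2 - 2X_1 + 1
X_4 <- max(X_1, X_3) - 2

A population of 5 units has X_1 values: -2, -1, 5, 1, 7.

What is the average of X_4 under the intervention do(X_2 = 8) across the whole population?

0

Under do(X_2=8), X_2's equation is replaced by X_2=8 for every unit. Per-unit X_4: -4, -3, 3, -1, 5. Mean = 0.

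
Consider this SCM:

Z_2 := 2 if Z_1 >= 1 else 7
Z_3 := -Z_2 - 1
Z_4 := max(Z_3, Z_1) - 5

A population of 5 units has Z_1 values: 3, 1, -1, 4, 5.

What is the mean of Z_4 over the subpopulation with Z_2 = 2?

Observing Z_2=2 restricts to units where Z_2's equation naturally yields 2: Z_1 ∈ {3, 1, 4, 5}. In that subpopulation Z_4 = -2, -4, -1, 0, mean -1.75.

-1.75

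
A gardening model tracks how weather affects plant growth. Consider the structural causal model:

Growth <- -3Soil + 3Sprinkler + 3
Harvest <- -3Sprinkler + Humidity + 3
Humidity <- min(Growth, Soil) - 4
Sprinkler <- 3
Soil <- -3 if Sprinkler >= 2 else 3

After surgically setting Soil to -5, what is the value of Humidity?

-9

Under do(Soil=-5), the mechanism Soil <- -3 if Sprinkler >= 2 else 3 is discarded; Soil is fixed at -5.
Growth = -3Soil + 3Sprinkler + 3  [with Soil=-5, Sprinkler=3]  = 27
Humidity = min(Growth, Soil) - 4  [with Growth=27, Soil=-5]  = -9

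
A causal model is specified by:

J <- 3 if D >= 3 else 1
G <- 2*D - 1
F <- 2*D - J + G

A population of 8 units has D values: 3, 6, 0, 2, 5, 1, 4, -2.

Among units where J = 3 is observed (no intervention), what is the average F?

14

Observing J=3 restricts to units where J's equation naturally yields 3: D ∈ {3, 6, 5, 4}. In that subpopulation F = 8, 20, 16, 12, mean 14.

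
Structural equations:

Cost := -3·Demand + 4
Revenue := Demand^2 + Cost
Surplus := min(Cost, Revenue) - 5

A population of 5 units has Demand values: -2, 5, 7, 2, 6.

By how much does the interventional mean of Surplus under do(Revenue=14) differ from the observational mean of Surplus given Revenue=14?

Under do(Revenue=14), Revenue's equation is replaced by Revenue=14 for every unit. Per-unit Surplus: 5, -16, -22, -7, -19. Mean = -11.8.
Observing Revenue=14 restricts to units where Revenue's equation naturally yields 14: Demand ∈ {-2, 5}. In that subpopulation Surplus = 5, -16, mean -5.5.
Difference = -11.8 − (-5.5) = -6.3.

-6.3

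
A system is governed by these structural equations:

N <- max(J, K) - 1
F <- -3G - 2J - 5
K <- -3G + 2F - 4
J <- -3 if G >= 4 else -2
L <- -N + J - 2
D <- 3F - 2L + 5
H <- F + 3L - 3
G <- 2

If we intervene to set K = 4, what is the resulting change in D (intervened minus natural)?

The intervention breaks the incoming arrows to K: K <- -3G + 2F - 4 no longer applies, and K = 4.
J = -3 if G >= 4 else -2  [with G=2]  = -2
F = -3G - 2J - 5  [with G=2, J=-2]  = -7
N = max(J, K) - 1  [with J=-2, K=4]  = 3
L = -N + J - 2  [with N=3, J=-2]  = -7
D = 3F - 2L + 5  [with F=-7, L=-7]  = -2
Without intervention: J = -3 if G >= 4 else -2  [with G=2]  = -2; F = -3G - 2J - 5  [with G=2, J=-2]  = -7; K = -3G + 2F - 4  [with G=2, F=-7]  = -24; N = max(J, K) - 1  [with J=-2, K=-24]  = -3; L = -N + J - 2  [with N=-3, J=-2]  = -1; D = 3F - 2L + 5  [with F=-7, L=-1]  = -14.
Change = -2 − (-14) = 12.

12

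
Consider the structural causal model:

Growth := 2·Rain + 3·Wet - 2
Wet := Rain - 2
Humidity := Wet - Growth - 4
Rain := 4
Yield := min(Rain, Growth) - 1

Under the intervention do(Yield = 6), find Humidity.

The intervention breaks the incoming arrows to Yield: Yield := min(Rain, Growth) - 1 no longer applies, and Yield = 6.
Since Humidity is not a descendant of the intervened variable, it is unaffected.
Wet = Rain - 2  [with Rain=4]  = 2
Growth = 2·Rain + 3·Wet - 2  [with Rain=4, Wet=2]  = 12
Humidity = Wet - Growth - 4  [with Wet=2, Growth=12]  = -14

-14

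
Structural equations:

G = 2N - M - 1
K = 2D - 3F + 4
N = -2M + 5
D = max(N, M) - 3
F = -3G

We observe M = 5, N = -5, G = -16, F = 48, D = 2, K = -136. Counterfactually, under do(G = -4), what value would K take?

The intervention breaks the incoming arrows to G: G = 2N - M - 1 no longer applies, and G = -4.
N = -2M + 5  [with M=5]  = -5
F = -3G  [with G=-4]  = 12
D = max(N, M) - 3  [with N=-5, M=5]  = 2
K = 2D - 3F + 4  [with D=2, F=12]  = -28

-28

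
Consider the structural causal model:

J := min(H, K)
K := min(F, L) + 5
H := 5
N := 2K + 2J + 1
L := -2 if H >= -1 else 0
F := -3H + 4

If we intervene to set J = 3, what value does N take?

The intervention breaks the incoming arrows to J: J := min(H, K) no longer applies, and J = 3.
L = -2 if H >= -1 else 0  [with H=5]  = -2
F = -3H + 4  [with H=5]  = -11
K = min(F, L) + 5  [with F=-11, L=-2]  = -6
N = 2K + 2J + 1  [with K=-6, J=3]  = -5

-5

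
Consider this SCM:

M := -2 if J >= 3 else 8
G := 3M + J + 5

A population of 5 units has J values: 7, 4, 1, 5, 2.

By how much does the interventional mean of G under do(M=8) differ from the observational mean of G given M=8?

The intervention sets M=8 in all 5 units regardless of J. Recomputing G per unit gives 36, 33, 30, 34, 31; average 32.8.
E[G|M=8] averages over only the 2 units with M=8 (J = 1, 2): G = 30, 31, mean 30.5.
Difference = 32.8 − 30.5 = 2.3.

2.3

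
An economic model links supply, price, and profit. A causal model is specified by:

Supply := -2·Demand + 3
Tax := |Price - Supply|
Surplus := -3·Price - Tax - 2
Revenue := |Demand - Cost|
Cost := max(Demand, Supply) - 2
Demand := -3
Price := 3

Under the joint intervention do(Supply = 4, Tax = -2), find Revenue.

The joint intervention fixes Supply = 4, Tax = -2, removing each variable's own equation.
Cost = max(Demand, Supply) - 2  [with Demand=-3, Supply=4]  = 2
Revenue = |Demand - Cost|  [with Demand=-3, Cost=2]  = 5

5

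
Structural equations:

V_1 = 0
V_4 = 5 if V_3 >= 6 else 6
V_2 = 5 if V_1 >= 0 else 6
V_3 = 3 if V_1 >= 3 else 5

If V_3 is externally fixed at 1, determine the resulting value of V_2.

5

Under do(V_3=1), the mechanism V_3 = 3 if V_1 >= 3 else 5 is discarded; V_3 is fixed at 1.
Since V_2 is not a descendant of the intervened variable, it is unaffected.
V_2 = 5 if V_1 >= 0 else 6  [with V_1=0]  = 5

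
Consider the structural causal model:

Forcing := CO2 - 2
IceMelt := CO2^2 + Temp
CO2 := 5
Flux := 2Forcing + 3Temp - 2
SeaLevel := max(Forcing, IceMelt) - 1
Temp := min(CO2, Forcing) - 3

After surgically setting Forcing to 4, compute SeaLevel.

do(Forcing=4) replaces the equation Forcing := CO2 - 2 with the constant Forcing = 4.
Temp = min(CO2, Forcing) - 3  [with CO2=5, Forcing=4]  = 1
IceMelt = CO2^2 + Temp  [with CO2=5, Temp=1]  = 26
SeaLevel = max(Forcing, IceMelt) - 1  [with Forcing=4, IceMelt=26]  = 25

25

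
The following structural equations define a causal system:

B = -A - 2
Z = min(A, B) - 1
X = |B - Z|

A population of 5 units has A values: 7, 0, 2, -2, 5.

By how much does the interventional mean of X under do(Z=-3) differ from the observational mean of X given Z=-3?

1

Every unit gets Z=-3 under the intervention. X values become 6, 1, 1, 3, 4; E[X|do(Z=-3)] = 3.
Observing Z=-3 restricts to units where Z's equation naturally yields -3: A ∈ {0, -2}. In that subpopulation X = 1, 3, mean 2.
Difference = 3 − 2 = 1.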